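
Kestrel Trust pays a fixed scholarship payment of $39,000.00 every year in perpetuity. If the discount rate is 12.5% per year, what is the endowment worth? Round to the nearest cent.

Level perpetuity: PV = C / r = $39,000.00 / 0.125 = $312,000.00

$312000.00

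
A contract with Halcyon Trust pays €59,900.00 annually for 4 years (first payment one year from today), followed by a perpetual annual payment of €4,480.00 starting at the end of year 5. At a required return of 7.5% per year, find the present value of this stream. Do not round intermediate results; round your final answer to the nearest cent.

PV of 4-year annuity: €59,900.00 × [1 − (1+0.075)^−4] / 0.075 = 200624.64355
Perpetuity value at year 4: €4,480.00 / 0.075 = 59733.33333
PV of perpetuity: 59733.33333 / (1+0.075)^4 = 44728.35165
Total PV = 200624.64355 + 44728.35165 = 245352.99520

€245353.00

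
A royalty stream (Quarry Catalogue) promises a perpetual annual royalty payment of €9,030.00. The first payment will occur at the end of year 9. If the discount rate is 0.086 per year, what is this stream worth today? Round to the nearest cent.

€54268.86

Value at end of year 8: C / r = €9,030.00 / 0.086 = €105,000.0000
Discount to today: PV = €105,000.0000 / (1 + 0.086)^8 = €105,000.0000 / 1.934811 = €54,268.86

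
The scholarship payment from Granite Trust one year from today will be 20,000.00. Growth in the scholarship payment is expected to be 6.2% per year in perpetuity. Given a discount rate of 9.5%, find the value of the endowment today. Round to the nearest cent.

Growing perpetuity: P = D₁ / (r − g) = 20,000.0000 / (0.095 − 0.062) = 606,060.61

606060.61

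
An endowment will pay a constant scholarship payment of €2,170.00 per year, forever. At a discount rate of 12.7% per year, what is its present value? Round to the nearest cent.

Level perpetuity: PV = C / r = €2,170.00 / 0.127 = €17,086.61

€17086.61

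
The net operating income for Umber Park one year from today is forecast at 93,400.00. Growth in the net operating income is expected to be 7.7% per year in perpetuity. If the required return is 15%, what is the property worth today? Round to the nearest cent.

Growing perpetuity: P = D₁ / (r − g) = 93,400.0000 / (0.15 − 0.077) = 1,279,452.05

1279452.05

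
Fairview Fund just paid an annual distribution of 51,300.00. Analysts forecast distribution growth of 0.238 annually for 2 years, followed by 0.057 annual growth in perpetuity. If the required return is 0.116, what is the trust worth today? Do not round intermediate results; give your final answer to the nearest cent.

D_1 = 63509.40000
D_2 = 78624.63720
Terminal value at year 2: TV = D_2×(1+g_2)/(r−g_2) = 83106.24152/0.059 = 1408580.36475
P_0 = D_1/(1+r)^1 + D_2/(1+r)^2 + TV/(1+r)^2
    = 56908.06452 + 63129.19702 + 1130975.61436 = 1251012.87589

1251012.88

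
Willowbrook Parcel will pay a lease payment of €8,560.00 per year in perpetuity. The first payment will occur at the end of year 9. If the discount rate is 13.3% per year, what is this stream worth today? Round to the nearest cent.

Value at end of year 8: C / r = €8,560.00 / 0.133 = €64,360.9023
Discount to today: PV = €64,360.9023 / (1 + 0.133)^8 = €64,360.9023 / 2.715434 = €23,701.88

€23701.88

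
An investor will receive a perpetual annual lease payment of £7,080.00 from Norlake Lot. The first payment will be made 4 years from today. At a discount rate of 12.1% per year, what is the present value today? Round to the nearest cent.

Value at end of year 3: C / r = £7,080.00 / 0.121 = £58,512.3967
Discount to today: PV = £58,512.3967 / (1 + 0.121)^3 = £58,512.3967 / 1.408695 = £41,536.61

£41536.61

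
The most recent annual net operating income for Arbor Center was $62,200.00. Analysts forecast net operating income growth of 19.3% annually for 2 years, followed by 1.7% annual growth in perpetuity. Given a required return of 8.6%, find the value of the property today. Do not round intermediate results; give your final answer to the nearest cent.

D_1 = 74204.60000
D_2 = 88526.08780
Terminal value at year 2: TV = D_2×(1+g_2)/(r−g_2) = 90031.03129/0.069 = 1304797.55497
P_0 = D_1/(1+r)^1 + D_2/(1+r)^2 + TV/(1+r)^2
    = 68328.36096 + 75060.52912 + 1106326.92918 = 1249715.81925

$1249715.82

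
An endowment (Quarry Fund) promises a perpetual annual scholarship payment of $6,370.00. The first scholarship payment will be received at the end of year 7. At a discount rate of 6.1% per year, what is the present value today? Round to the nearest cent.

$73201.05

Value at end of year 6: C / r = $6,370.00 / 0.061 = $104,426.2295
Discount to today: PV = $104,426.2295 / (1 + 0.061)^6 = $104,426.2295 / 1.426567 = $73,201.05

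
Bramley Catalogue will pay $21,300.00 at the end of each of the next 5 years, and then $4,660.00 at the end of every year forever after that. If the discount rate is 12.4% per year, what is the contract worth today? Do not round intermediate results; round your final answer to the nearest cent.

PV of 5-year annuity: $21,300.00 × [1 − (1+0.124)^−5] / 0.124 = 76026.93189
Perpetuity value at year 5: $4,660.00 / 0.124 = 37580.64516
PV of perpetuity: 37580.64516 / (1+0.124)^5 = 20947.52297
Total PV = 76026.93189 + 20947.52297 = 96974.45487

$96974.45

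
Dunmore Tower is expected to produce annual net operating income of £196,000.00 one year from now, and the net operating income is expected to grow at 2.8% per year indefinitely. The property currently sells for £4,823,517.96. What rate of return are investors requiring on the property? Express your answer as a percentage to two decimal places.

P = D₁/(r − g) ⇒ r = D₁/P + g = £196,000.0000/£4,823,517.96 + 0.028 = 0.040634 + 0.028 = 0.068634

6.86%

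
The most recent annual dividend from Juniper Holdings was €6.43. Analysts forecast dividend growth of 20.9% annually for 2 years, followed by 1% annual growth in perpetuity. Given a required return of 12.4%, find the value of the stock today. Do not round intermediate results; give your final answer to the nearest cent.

€80.26

D_1 = 7.77387
D_2 = 9.39861
Terminal value at year 2: TV = D_2×(1+g_2)/(r−g_2) = 9.49259/0.114 = 83.26838
P_0 = D_1/(1+r)^1 + D_2/(1+r)^2 + TV/(1+r)^2
    = 6.91625 + 7.43928 + 65.90942 = 80.26495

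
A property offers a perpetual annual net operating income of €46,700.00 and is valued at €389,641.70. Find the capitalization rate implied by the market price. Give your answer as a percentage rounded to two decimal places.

P = C/r ⇒ r = C/P = €46,700.00/€389,641.70 = 0.119854

11.99%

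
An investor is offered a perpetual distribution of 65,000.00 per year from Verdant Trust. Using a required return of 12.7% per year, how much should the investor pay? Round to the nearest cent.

Level perpetuity: PV = C / r = 65,000.00 / 0.127 = 511,811.02

511811.02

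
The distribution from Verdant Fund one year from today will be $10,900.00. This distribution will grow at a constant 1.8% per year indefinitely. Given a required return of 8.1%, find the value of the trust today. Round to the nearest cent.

Growing perpetuity: P = D₁ / (r − g) = $10,900.0000 / (0.081 − 0.018) = $173,015.87

$173015.87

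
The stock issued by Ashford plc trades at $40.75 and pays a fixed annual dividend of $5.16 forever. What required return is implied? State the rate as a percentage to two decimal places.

12.66%

P = C/r ⇒ r = C/P = $5.16/$40.75 = 0.126626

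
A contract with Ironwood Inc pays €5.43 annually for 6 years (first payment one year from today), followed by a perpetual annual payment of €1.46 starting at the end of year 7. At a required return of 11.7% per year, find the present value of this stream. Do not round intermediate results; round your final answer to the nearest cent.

PV of 6-year annuity: €5.43 × [1 − (1+0.117)^−6] / 0.117 = 22.51592
Perpetuity value at year 6: €1.46 / 0.117 = 12.47863
PV of perpetuity: 12.47863 / (1+0.117)^6 = 6.42463
Total PV = 22.51592 + 6.42463 = 28.94055

€28.94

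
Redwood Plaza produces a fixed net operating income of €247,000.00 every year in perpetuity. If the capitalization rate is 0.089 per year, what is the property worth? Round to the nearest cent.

Level perpetuity: PV = C / r = €247,000.00 / 0.089 = €2,775,280.90

€2775280.90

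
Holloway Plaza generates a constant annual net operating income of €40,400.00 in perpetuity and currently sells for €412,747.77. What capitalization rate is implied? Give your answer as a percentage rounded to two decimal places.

9.79%

P = C/r ⇒ r = C/P = €40,400.00/€412,747.77 = 0.097881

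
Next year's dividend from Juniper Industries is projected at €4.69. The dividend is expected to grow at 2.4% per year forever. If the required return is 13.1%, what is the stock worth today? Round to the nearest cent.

Growing perpetuity: P = D₁ / (r − g) = €4.6900 / (0.131 − 0.024) = €43.83

€43.83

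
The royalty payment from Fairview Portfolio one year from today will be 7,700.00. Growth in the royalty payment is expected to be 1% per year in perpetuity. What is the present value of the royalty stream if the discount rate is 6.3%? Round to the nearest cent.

145283.02

Growing perpetuity: P = D₁ / (r − g) = 7,700.0000 / (0.063 − 0.01) = 145,283.02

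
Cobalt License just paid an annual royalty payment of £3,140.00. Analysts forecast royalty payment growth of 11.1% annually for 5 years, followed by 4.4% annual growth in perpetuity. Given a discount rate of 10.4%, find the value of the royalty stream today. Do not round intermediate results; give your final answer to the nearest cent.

£72391.40

D_1 = 3488.54000
D_2 = 3875.76794
D_3 = 4305.97818
D_4 = 4783.94176
D_5 = 5314.95929
Terminal value at year 5: TV = D_5×(1+g_2)/(r−g_2) = 5548.81750/0.06 = 92480.29173
P_0 = D_1/(1+r)^1 + D_2/(1+r)^2 + D_3/(1+r)^3 + D_4/(1+r)^4 + D_5/(1+r)^5 + TV/(1+r)^5
    = 3159.90942 + 3179.94508 + 3200.10777 + 3220.39831 + 3240.81750 + 56390.22456 = 72391.40265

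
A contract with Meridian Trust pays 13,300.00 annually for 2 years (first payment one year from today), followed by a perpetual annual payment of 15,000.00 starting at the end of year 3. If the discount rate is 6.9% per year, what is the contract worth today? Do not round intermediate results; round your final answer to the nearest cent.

214313.41

PV of 2-year annuity: 13,300.00 × [1 − (1+0.069)^−2] / 0.069 = 24080.01323
Perpetuity value at year 2: 15,000.00 / 0.069 = 217391.30435
PV of perpetuity: 217391.30435 / (1+0.069)^2 = 190233.39469
Total PV = 24080.01323 + 190233.39469 = 214313.40792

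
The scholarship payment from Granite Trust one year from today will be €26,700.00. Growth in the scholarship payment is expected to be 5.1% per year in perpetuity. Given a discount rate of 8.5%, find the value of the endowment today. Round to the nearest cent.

Growing perpetuity: P = D₁ / (r − g) = €26,700.0000 / (0.085 − 0.051) = €785,294.12

€785294.12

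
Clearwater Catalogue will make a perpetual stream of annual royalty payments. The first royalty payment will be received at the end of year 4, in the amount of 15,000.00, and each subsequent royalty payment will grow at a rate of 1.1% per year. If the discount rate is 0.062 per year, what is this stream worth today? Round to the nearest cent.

Value at end of year 3: C₁ / (r − g) = 15,000.00 / (0.062 − 0.011) = 294,117.6471
Discount to today: PV = 294,117.6471 / (1 + 0.062)^3 = 294,117.6471 / 1.197770 = 245,554.29

245554.29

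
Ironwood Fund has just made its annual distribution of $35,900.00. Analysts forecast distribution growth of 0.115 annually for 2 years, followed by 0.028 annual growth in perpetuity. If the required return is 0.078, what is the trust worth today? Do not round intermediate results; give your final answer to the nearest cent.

D_1 = 40028.50000
D_2 = 44631.77750
Terminal value at year 2: TV = D_2×(1+g_2)/(r−g_2) = 45881.46727/0.05 = 917629.34540
P_0 = D_1/(1+r)^1 + D_2/(1+r)^2 + TV/(1+r)^2
    = 37132.18924 + 38406.67069 + 789641.14935 = 865180.00928

$865180.01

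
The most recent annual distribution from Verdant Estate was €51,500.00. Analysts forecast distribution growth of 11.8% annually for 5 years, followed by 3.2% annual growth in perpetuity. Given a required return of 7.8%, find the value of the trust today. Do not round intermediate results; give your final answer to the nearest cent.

€1673881.16

D_1 = 57577.00000
D_2 = 64371.08600
D_3 = 71966.87415
D_4 = 80458.96530
D_5 = 89953.12320
Terminal value at year 5: TV = D_5×(1+g_2)/(r−g_2) = 92831.62315/0.046 = 2018078.76402
P_0 = D_1/(1+r)^1 + D_2/(1+r)^2 + D_3/(1+r)^3 + D_4/(1+r)^4 + D_5/(1+r)^5 + TV/(1+r)^5
    = 53410.94620 + 55392.79949 + 57448.19093 + 59579.84923 + 61790.60430 + 1386258.77470 = 1673881.16484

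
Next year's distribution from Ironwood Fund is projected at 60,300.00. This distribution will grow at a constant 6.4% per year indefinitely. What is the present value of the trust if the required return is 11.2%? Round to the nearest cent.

Growing perpetuity: P = D₁ / (r − g) = 60,300.0000 / (0.112 − 0.064) = 1,256,250.00

1256250.00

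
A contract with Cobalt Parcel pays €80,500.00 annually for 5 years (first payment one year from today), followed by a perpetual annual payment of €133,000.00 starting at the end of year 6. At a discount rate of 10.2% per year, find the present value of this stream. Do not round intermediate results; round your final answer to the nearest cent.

€1105917.94

PV of 5-year annuity: €80,500.00 × [1 − (1+0.102)^−5] / 0.102 = 303605.55814
Perpetuity value at year 5: €133,000.00 / 0.102 = 1303921.56863
PV of perpetuity: 1303921.56863 / (1+0.102)^5 = 802312.38561
Total PV = 303605.55814 + 802312.38561 = 1105917.94375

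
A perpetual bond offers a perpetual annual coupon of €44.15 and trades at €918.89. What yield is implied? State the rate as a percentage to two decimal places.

P = C/r ⇒ r = C/P = €44.15/€918.89 = 0.048047

4.80%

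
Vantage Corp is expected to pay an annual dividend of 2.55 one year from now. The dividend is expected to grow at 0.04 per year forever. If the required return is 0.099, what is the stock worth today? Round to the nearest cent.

Growing perpetuity: P = D₁ / (r − g) = 2.5500 / (0.099 − 0.04) = 43.22

43.22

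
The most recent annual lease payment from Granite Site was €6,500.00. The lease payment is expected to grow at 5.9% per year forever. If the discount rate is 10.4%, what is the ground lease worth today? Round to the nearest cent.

€152966.67

D₁ = D₀ × (1 + g) = €6,500.00 × 1.059 = €6,883.5000
Growing perpetuity: P = D₁ / (r − g) = €6,883.5000 / (0.104 − 0.059) = €152,966.67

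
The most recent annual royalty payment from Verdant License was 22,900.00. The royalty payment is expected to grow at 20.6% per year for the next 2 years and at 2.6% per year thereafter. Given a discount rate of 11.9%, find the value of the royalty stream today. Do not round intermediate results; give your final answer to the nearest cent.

D_1 = 27617.40000
D_2 = 33306.58440
Terminal value at year 2: TV = D_2×(1+g_2)/(r−g_2) = 34172.55559/0.093 = 367446.83435
P_0 = D_1/(1+r)^1 + D_2/(1+r)^2 + TV/(1+r)^2
    = 24680.42895 + 26599.28268 + 293450.15086 = 344729.86249

344729.86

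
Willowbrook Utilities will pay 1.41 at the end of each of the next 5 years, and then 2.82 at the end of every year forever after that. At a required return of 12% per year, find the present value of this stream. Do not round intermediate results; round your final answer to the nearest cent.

18.42

PV of 5-year annuity: 1.41 × [1 − (1+0.12)^−5] / 0.12 = 5.08273
Perpetuity value at year 5: 2.82 / 0.12 = 23.50000
PV of perpetuity: 23.50000 / (1+0.12)^5 = 13.33453
Total PV = 5.08273 + 13.33453 = 18.41727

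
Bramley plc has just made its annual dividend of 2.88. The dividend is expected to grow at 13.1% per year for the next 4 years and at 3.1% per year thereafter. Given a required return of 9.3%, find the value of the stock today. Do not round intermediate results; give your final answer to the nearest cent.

D_1 = 3.25728
D_2 = 3.68398
D_3 = 4.16659
D_4 = 4.71241
Terminal value at year 4: TV = D_4×(1+g_2)/(r−g_2) = 4.85849/0.062 = 78.36279
P_0 = D_1/(1+r)^1 + D_2/(1+r)^2 + D_3/(1+r)^3 + D_4/(1+r)^4 + TV/(1+r)^4
    = 2.98013 + 3.08374 + 3.19095 + 3.30189 + 54.90719 = 67.46389

67.46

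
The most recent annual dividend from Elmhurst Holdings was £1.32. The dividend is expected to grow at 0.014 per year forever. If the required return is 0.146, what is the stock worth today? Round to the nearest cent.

£10.14

D₁ = D₀ × (1 + g) = £1.32 × 1.014 = £1.3385
Growing perpetuity: P = D₁ / (r − g) = £1.3385 / (0.146 − 0.014) = £10.14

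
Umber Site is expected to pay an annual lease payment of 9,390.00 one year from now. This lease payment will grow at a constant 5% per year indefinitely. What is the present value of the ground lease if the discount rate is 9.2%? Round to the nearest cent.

Growing perpetuity: P = D₁ / (r − g) = 9,390.0000 / (0.092 − 0.05) = 223,571.43

223571.43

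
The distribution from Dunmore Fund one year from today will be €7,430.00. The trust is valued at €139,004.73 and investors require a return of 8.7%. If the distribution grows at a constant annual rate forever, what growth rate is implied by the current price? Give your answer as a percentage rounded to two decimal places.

P = D₁/(r−g) ⇒ g = r − D₁/P = 0.087 − €7,430.00/€139,004.73 = 0.033549

3.35%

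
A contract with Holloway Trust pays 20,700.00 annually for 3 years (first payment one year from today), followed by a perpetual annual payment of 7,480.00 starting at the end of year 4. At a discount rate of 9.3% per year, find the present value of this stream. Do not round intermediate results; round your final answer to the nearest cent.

PV of 3-year annuity: 20,700.00 × [1 − (1+0.093)^−3] / 0.093 = 52118.90758
Perpetuity value at year 3: 7,480.00 / 0.093 = 80430.10753
PV of perpetuity: 80430.10753 / (1+0.093)^3 = 61596.80179
Total PV = 52118.90758 + 61596.80179 = 113715.70937

113715.71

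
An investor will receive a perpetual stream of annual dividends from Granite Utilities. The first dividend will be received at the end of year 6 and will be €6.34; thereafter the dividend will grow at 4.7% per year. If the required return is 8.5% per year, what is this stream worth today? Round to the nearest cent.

Value at end of year 5: C₁ / (r − g) = €6.34 / (0.085 − 0.047) = €166.8421
Discount to today: PV = €166.8421 / (1 + 0.085)^5 = €166.8421 / 1.503657 = €110.96

€110.96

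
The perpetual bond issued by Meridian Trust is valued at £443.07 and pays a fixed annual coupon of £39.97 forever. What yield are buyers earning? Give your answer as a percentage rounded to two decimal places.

9.02%

P = C/r ⇒ r = C/P = £39.97/£443.07 = 0.090211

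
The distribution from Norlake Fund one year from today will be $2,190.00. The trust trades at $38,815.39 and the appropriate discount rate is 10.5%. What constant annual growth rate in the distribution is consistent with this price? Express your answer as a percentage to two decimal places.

4.86%

P = D₁/(r−g) ⇒ g = r − D₁/P = 0.105 − $2,190.00/$38,815.39 = 0.048579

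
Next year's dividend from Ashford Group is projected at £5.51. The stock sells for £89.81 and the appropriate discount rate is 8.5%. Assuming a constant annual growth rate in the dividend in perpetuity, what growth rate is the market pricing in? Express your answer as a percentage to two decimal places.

P = D₁/(r−g) ⇒ g = r − D₁/P = 0.085 − £5.51/£89.81 = 0.023648

2.36%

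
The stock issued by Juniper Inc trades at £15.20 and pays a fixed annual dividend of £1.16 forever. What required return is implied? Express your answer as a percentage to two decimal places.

7.63%

P = C/r ⇒ r = C/P = £1.16/£15.20 = 0.076316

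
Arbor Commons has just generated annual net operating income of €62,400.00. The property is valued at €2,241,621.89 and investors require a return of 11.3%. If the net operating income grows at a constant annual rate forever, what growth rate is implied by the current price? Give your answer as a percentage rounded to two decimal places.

8.29%

P = D₀(1+g)/(r−g) ⇒ P(r−g) = D₀(1+g) ⇒ g(P+D₀) = P·r − D₀
g = (P·r − D₀)/(P + D₀) = (€2,241,621.89×0.113 − €62,400.00) / (€2,241,621.89 + €62,400.00) = 0.082857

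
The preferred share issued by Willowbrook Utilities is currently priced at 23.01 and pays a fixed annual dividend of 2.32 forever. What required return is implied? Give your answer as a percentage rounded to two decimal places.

10.08%

P = C/r ⇒ r = C/P = 2.32/23.01 = 0.100826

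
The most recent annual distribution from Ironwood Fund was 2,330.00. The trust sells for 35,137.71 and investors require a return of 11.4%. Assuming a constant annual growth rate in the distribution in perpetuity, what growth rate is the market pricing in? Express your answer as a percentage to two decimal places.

P = D₀(1+g)/(r−g) ⇒ P(r−g) = D₀(1+g) ⇒ g(P+D₀) = P·r − D₀
g = (P·r − D₀)/(P + D₀) = (35,137.71×0.114 − 2,330.00) / (35,137.71 + 2,330.00) = 0.044724

4.47%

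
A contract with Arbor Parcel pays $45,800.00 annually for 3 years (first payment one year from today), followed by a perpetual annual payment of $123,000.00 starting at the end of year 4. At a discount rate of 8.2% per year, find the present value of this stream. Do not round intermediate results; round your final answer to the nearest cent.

PV of 3-year annuity: $45,800.00 × [1 − (1+0.082)^−3] / 0.082 = 117606.38744
Perpetuity value at year 3: $123,000.00 / 0.082 = 1500000.00000
PV of perpetuity: 1500000.00000 / (1+0.082)^3 = 1184157.51844
Total PV = 117606.38744 + 1184157.51844 = 1301763.90588

$1301763.91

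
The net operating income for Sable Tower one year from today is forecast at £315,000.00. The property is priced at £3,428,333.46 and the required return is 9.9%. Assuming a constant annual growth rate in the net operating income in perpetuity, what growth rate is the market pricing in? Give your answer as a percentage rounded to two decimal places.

0.71%

P = D₁/(r−g) ⇒ g = r − D₁/P = 0.099 − £315,000.00/£3,428,333.46 = 0.007119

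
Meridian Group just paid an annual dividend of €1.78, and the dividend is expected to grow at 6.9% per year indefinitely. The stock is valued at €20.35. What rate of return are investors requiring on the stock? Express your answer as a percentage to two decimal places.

D₁ = €1.78 × 1.069 = €1.9028
P = D₁/(r − g) ⇒ r = D₁/P + g = €1.9028/€20.35 + 0.069 = 0.093505 + 0.069 = 0.162505

16.25%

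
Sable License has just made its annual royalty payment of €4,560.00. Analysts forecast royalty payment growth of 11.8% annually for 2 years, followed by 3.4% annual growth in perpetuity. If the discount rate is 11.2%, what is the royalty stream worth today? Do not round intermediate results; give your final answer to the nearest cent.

D_1 = 5098.08000
D_2 = 5699.65344
Terminal value at year 2: TV = D_2×(1+g_2)/(r−g_2) = 5893.44166/0.078 = 75556.94432
P_0 = D_1/(1+r)^1 + D_2/(1+r)^2 + TV/(1+r)^2
    = 4584.60432 + 4609.34139 + 61103.32048 = 70297.26619

€70297.27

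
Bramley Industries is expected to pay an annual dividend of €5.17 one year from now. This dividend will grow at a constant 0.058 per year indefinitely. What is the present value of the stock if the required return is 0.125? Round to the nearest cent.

€77.16

Growing perpetuity: P = D₁ / (r − g) = €5.1700 / (0.125 − 0.058) = €77.16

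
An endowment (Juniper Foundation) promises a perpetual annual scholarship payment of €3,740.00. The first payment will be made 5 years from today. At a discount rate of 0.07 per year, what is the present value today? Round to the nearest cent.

€40760.40

Value at end of year 4: C / r = €3,740.00 / 0.07 = €53,428.5714
Discount to today: PV = €53,428.5714 / (1 + 0.07)^4 = €53,428.5714 / 1.310796 = €40,760.40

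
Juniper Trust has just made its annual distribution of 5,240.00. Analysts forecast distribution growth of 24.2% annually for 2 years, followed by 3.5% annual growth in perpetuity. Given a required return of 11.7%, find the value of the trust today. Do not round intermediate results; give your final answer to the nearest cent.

94074.92

D_1 = 6508.08000
D_2 = 8083.03536
Terminal value at year 2: TV = D_2×(1+g_2)/(r−g_2) = 8365.94160/0.082 = 102023.67802
P_0 = D_1/(1+r)^1 + D_2/(1+r)^2 + TV/(1+r)^2
    = 5826.39212 + 6478.40556 + 81770.11901 = 94074.91670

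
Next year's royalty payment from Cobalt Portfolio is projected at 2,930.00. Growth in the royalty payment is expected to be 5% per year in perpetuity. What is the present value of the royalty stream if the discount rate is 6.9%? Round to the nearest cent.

Growing perpetuity: P = D₁ / (r − g) = 2,930.0000 / (0.069 − 0.05) = 154,210.53

154210.53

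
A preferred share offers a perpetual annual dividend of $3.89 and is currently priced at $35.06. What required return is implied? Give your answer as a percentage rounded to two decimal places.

P = C/r ⇒ r = C/P = $3.89/$35.06 = 0.110953

11.10%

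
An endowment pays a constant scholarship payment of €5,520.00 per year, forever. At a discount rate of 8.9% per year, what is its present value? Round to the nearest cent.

€62022.47

Level perpetuity: PV = C / r = €5,520.00 / 0.089 = €62,022.47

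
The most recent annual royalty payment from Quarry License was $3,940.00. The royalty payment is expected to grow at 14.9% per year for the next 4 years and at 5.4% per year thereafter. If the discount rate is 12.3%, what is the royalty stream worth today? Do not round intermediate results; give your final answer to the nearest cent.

D_1 = 4527.06000
D_2 = 5201.59194
D_3 = 5976.62914
D_4 = 6867.14688
Terminal value at year 4: TV = D_4×(1+g_2)/(r−g_2) = 7237.97281/0.069 = 104898.15670
P_0 = D_1/(1+r)^1 + D_2/(1+r)^2 + D_3/(1+r)^3 + D_4/(1+r)^4 + TV/(1+r)^4
    = 4031.21995 + 4124.55184 + 4220.04458 + 4317.74820 + 65955.16812 = 82648.73269

$82648.73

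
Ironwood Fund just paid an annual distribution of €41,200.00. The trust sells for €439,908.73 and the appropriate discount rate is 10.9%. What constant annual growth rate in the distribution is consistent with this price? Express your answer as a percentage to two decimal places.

P = D₀(1+g)/(r−g) ⇒ P(r−g) = D₀(1+g) ⇒ g(P+D₀) = P·r − D₀
g = (P·r − D₀)/(P + D₀) = (€439,908.73×0.109 − €41,200.00) / (€439,908.73 + €41,200.00) = 0.014030

1.40%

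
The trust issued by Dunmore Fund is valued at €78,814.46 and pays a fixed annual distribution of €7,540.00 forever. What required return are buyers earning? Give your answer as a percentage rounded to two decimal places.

P = C/r ⇒ r = C/P = €7,540.00/€78,814.46 = 0.095668

9.57%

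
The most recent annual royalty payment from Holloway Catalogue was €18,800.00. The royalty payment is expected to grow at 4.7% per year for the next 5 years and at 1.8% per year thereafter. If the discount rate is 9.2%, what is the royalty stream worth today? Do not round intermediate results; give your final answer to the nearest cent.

€292551.34

D_1 = 19683.60000
D_2 = 20608.72920
D_3 = 21577.33947
D_4 = 22591.47443
D_5 = 23653.27373
Terminal value at year 5: TV = D_5×(1+g_2)/(r−g_2) = 24079.03265/0.074 = 325392.33315
P_0 = D_1/(1+r)^1 + D_2/(1+r)^2 + D_3/(1+r)^3 + D_4/(1+r)^4 + D_5/(1+r)^5 + TV/(1+r)^5
    = 18025.27473 + 17282.47494 + 16570.28504 + 15887.44362 + 15232.74128 + 209553.11649 = 292551.33610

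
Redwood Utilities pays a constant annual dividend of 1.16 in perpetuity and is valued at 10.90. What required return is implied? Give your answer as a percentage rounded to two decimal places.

10.64%

P = C/r ⇒ r = C/P = 1.16/10.90 = 0.106422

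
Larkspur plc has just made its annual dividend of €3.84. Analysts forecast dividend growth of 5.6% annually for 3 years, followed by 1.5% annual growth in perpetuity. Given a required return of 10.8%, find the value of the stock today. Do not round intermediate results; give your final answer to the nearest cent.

€46.75

D_1 = 4.05504
D_2 = 4.28212
D_3 = 4.52192
Terminal value at year 3: TV = D_3×(1+g_2)/(r−g_2) = 4.58975/0.093 = 49.35215
P_0 = D_1/(1+r)^1 + D_2/(1+r)^2 + D_3/(1+r)^3 + TV/(1+r)^3
    = 3.65978 + 3.48802 + 3.32433 + 36.28163 = 46.75376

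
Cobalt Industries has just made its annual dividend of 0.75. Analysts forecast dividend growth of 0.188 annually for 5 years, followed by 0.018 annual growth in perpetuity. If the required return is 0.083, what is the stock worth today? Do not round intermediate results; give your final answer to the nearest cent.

D_1 = 0.89100
D_2 = 1.05851
D_3 = 1.25751
D_4 = 1.49392
D_5 = 1.77478
Terminal value at year 5: TV = D_5×(1+g_2)/(r−g_2) = 1.80672/0.065 = 27.79572
P_0 = D_1/(1+r)^1 + D_2/(1+r)^2 + D_3/(1+r)^3 + D_4/(1+r)^4 + D_5/(1+r)^5 + TV/(1+r)^5
    = 0.82271 + 0.90248 + 0.98998 + 1.08596 + 1.19125 + 18.65673 = 23.64911

23.65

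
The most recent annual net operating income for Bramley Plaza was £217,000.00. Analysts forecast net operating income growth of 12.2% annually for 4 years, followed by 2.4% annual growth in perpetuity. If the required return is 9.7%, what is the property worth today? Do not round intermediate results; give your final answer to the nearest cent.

D_1 = 243474.00000
D_2 = 273177.82800
D_3 = 306505.52302
D_4 = 343899.19682
Terminal value at year 4: TV = D_4×(1+g_2)/(r−g_2) = 352152.77755/0.073 = 4824010.65134
P_0 = D_1/(1+r)^1 + D_2/(1+r)^2 + D_3/(1+r)^3 + D_4/(1+r)^4 + TV/(1+r)^4
    = 221945.30538 + 227003.31143 + 232176.58653 + 237467.75760 + 3331054.57231 = 4249647.53324

£4249647.53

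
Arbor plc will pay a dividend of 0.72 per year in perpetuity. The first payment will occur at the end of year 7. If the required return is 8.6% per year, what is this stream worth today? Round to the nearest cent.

Value at end of year 6: C / r = 0.72 / 0.086 = 8.3721
Discount to today: PV = 8.3721 / (1 + 0.086)^6 = 8.3721 / 1.640510 = 5.10

5.10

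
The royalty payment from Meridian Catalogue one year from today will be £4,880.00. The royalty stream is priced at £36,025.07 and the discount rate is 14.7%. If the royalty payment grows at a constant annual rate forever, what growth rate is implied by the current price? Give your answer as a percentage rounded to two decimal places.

P = D₁/(r−g) ⇒ g = r − D₁/P = 0.147 − £4,880.00/£36,025.07 = 0.011539

1.15%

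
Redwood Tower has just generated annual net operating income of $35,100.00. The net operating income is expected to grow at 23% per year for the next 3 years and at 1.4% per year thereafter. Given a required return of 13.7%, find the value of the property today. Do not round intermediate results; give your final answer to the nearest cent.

D_1 = 43173.00000
D_2 = 53102.79000
D_3 = 65316.43170
Terminal value at year 3: TV = D_3×(1+g_2)/(r−g_2) = 66230.86174/0.123 = 538462.29060
P_0 = D_1/(1+r)^1 + D_2/(1+r)^2 + D_3/(1+r)^3 + TV/(1+r)^3
    = 37970.97625 + 41076.78170 + 44436.62400 + 366331.19299 = 489815.57494

$489815.57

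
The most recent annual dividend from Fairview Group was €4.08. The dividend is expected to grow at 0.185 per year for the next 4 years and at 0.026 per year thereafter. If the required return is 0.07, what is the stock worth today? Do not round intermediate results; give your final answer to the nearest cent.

D_1 = 4.83480
D_2 = 5.72924
D_3 = 6.78915
D_4 = 8.04514
Terminal value at year 4: TV = D_4×(1+g_2)/(r−g_2) = 8.25431/0.044 = 187.59802
P_0 = D_1/(1+r)^1 + D_2/(1+r)^2 + D_3/(1+r)^3 + D_4/(1+r)^4 + TV/(1+r)^4
    = 4.51850 + 5.00414 + 5.54197 + 6.13760 + 143.11763 = 164.31984

€164.32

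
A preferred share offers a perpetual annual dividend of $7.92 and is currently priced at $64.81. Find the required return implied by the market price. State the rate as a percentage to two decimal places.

12.22%

P = C/r ⇒ r = C/P = $7.92/$64.81 = 0.122203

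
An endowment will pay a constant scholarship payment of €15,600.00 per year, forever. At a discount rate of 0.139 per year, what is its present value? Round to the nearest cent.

Level perpetuity: PV = C / r = €15,600.00 / 0.139 = €112,230.22

€112230.22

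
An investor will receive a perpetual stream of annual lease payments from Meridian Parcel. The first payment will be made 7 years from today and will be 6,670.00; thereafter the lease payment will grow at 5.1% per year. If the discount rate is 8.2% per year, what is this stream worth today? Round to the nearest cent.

Value at end of year 6: C₁ / (r − g) = 6,670.00 / (0.082 − 0.051) = 215,161.2903
Discount to today: PV = 215,161.2903 / (1 + 0.082)^6 = 215,161.2903 / 1.604588 = 134,091.29

134091.29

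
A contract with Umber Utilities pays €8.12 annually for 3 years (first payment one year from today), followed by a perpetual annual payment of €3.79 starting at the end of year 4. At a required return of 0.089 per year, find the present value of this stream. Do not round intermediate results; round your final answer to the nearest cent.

PV of 3-year annuity: €8.12 × [1 − (1+0.089)^−3] / 0.089 = 20.59080
Perpetuity value at year 3: €3.79 / 0.089 = 42.58427
PV of perpetuity: 42.58427 / (1+0.089)^3 = 32.97354
Total PV = 20.59080 + 32.97354 = 53.56434

€53.56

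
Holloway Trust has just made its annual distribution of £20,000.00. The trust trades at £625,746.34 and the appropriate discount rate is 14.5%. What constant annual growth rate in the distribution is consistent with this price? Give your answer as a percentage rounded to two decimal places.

10.95%

P = D₀(1+g)/(r−g) ⇒ P(r−g) = D₀(1+g) ⇒ g(P+D₀) = P·r − D₀
g = (P·r − D₀)/(P + D₀) = (£625,746.34×0.145 − £20,000.00) / (£625,746.34 + £20,000.00) = 0.109537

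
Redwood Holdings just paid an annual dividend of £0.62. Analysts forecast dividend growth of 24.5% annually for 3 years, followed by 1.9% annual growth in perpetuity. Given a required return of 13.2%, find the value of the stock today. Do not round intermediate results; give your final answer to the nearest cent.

D_1 = 0.77190
D_2 = 0.96102
D_3 = 1.19646
Terminal value at year 3: TV = D_3×(1+g_2)/(r−g_2) = 1.21920/0.113 = 10.78936
P_0 = D_1/(1+r)^1 + D_2/(1+r)^2 + D_3/(1+r)^3 + TV/(1+r)^3
    = 0.68189 + 0.74996 + 0.82482 + 7.43800 = 9.69467

£9.69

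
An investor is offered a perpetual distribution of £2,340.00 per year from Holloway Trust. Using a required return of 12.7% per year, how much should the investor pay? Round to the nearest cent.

£18425.20

Level perpetuity: PV = C / r = £2,340.00 / 0.127 = £18,425.20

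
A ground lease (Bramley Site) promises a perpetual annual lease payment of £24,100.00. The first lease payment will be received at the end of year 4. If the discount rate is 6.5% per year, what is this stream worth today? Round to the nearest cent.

£306940.97

Value at end of year 3: C / r = £24,100.00 / 0.065 = £370,769.2308
Discount to today: PV = £370,769.2308 / (1 + 0.065)^3 = £370,769.2308 / 1.207950 = £306,940.97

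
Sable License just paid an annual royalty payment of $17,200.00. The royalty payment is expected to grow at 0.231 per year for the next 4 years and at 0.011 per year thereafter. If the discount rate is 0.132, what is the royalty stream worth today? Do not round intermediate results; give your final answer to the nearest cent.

D_1 = 21173.20000
D_2 = 26064.20920
D_3 = 32085.04153
D_4 = 39496.68612
Terminal value at year 4: TV = D_4×(1+g_2)/(r−g_2) = 39931.14966/0.121 = 330009.50136
P_0 = D_1/(1+r)^1 + D_2/(1+r)^2 + D_3/(1+r)^3 + D_4/(1+r)^4 + TV/(1+r)^4
    = 18704.24028 + 20340.03515 + 22118.88981 + 24053.31569 + 200974.39802 = 286190.87896

$286190.88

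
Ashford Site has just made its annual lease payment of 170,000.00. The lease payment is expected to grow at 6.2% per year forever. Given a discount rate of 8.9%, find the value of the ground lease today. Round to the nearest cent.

6686666.67

D₁ = D₀ × (1 + g) = 170,000.00 × 1.062 = 180,540.0000
Growing perpetuity: P = D₁ / (r − g) = 180,540.0000 / (0.089 − 0.062) = 6,686,666.67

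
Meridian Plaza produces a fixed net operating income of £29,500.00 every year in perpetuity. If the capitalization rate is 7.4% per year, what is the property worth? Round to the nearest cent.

£398648.65

Level perpetuity: PV = C / r = £29,500.00 / 0.074 = £398,648.65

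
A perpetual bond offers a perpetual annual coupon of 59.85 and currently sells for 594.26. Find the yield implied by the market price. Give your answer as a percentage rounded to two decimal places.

10.07%

P = C/r ⇒ r = C/P = 59.85/594.26 = 0.100713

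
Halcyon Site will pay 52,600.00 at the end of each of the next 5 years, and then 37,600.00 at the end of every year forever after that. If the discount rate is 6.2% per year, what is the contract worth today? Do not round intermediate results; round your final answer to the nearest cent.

PV of 5-year annuity: 52,600.00 × [1 − (1+0.062)^−5] / 0.062 = 220369.99415
Perpetuity value at year 5: 37,600.00 / 0.062 = 606451.61290
PV of perpetuity: 606451.61290 / (1+0.062)^5 = 448924.77298
Total PV = 220369.99415 + 448924.77298 = 669294.76713

669294.77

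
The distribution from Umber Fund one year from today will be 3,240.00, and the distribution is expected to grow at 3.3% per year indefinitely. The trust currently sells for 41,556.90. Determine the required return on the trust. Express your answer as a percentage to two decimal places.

11.10%

P = D₁/(r − g) ⇒ r = D₁/P + g = 3,240.0000/41,556.90 + 0.033 = 0.077965 + 0.033 = 0.110965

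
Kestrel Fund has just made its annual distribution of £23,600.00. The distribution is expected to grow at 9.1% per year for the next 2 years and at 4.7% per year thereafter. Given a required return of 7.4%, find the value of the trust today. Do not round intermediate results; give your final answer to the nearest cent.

D_1 = 25747.60000
D_2 = 28090.63160
Terminal value at year 2: TV = D_2×(1+g_2)/(r−g_2) = 29410.89129/0.027 = 1089292.26982
P_0 = D_1/(1+r)^1 + D_2/(1+r)^2 + TV/(1+r)^2
    = 23973.55680 + 24353.02650 + 944356.25000 = 992682.83330

£992682.83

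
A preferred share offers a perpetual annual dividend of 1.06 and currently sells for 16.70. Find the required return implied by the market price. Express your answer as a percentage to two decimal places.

P = C/r ⇒ r = C/P = 1.06/16.70 = 0.063473

6.35%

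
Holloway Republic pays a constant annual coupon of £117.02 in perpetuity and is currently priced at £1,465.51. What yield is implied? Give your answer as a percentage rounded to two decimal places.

P = C/r ⇒ r = C/P = £117.02/£1,465.51 = 0.079849

7.98%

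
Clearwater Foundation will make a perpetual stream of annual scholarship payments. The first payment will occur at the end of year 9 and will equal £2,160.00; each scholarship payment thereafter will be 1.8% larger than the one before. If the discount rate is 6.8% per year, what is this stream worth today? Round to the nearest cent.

£25521.94

Value at end of year 8: C₁ / (r − g) = £2,160.00 / (0.068 − 0.018) = £43,200.0000
Discount to today: PV = £43,200.0000 / (1 + 0.068)^8 = £43,200.0000 / 1.692661 = £25,521.94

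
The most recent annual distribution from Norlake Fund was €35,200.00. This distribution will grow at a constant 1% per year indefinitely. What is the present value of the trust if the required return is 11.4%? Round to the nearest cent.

€341846.15

D₁ = D₀ × (1 + g) = €35,200.00 × 1.01 = €35,552.0000
Growing perpetuity: P = D₁ / (r − g) = €35,552.0000 / (0.114 − 0.01) = €341,846.15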